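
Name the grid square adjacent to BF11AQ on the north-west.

BF01xr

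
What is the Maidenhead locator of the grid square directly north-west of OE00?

Longitude square 0; −1 → -1, wraps to 9, carry into field.
Longitude field O = 14; −1 → 13 = N.
Latitude square 0; +1 → 1.

NE91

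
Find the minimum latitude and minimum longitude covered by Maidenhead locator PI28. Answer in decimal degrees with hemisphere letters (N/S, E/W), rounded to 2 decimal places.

2.00° S, 124.00° E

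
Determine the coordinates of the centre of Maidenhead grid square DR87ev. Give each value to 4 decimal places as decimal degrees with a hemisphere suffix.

87.8958° N, 103.6250° W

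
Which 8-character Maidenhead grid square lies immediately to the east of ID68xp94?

Longitude extended square 9; +1 → 10, wraps to 0, carry into subsquare.
Longitude subsquare x = 23; +1 → 24, wraps to 0 = a, carry into square.
Longitude square 6; +1 → 7.
The latitude characters are unchanged.

ID78ap04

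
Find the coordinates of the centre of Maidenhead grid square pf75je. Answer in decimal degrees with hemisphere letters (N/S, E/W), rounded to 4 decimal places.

34.8125° S, 134.7917° E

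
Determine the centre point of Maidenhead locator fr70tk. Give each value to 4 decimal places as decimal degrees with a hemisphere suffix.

Field F=5, R=17: +5·20° lon, +17·10° lat → SW at lon -80°, lat 80°.
Square 7, 0: +7·2° lon, +0·1° lat → SW at lon -66°, lat 80°.
Subsquare t=19, k=10: +19·0.0833333° lon, +10·0.0416667° lat → SW at lon -64.4167°, lat 80.4167°.
Cell spans 0.0833333° lon × 0.0416667° lat. Centre is SW corner plus half of each.
latitude 80.4375° N, longitude 64.3750° W.

80.4375° N, 64.3750° W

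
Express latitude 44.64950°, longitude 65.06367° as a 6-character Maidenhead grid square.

MN24mp

Shift to the Maidenhead origin (180°W, 90°S): lon 245.0637, lat 134.6495.
Field: 245.0637/20 → 12 → M, 134.6495/10 → 13 → N; chars MN.
Square: 5.0637/2 → 2, 4.6495/1 → 4; chars 24.
Subsquare: 1.0637/0.0833333 → 12 → m, 0.6495/0.0416667 → 15 → p; chars mp.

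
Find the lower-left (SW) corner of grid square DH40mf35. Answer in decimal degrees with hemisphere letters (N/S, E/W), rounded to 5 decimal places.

Field D=3, H=7: +3·20° lon, +7·10° lat → SW at lon -120°, lat -20°.
Square 4, 0: +4·2° lon, +0·1° lat → SW at lon -112°, lat -20°.
Subsquare m=12, f=5: +12·0.0833333° lon, +5·0.0416667° lat → SW at lon -111°, lat -19.7917°.
Extended square 3, 5: +3·0.00833333° lon, +5·0.00416667° lat → SW at lon -110.975°, lat -19.7708°.
latitude 19.77083° S, longitude 110.97500° W.

19.77083° S, 110.97500° W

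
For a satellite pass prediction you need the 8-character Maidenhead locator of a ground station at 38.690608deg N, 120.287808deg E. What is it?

Shift to the Maidenhead origin (180°W, 90°S): lon 300.28781, lat 128.69061.
Field: 300.28781/20 → 15 → P, 128.69061/10 → 12 → M; chars PM.
Square: 0.28781/2 → 0, 8.69061/1 → 8; chars 08.
Subsquare: 0.28781/0.0833333 → 3 → d, 0.69061/0.0416667 → 16 → q; chars dq.
Extended square: 0.03781/0.00833333 → 4, 0.02394/0.00416667 → 5; chars 45.

PM08dq45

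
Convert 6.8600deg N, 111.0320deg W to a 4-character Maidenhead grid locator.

Add 180° to longitude and 90° to latitude: 68.97, 96.86.
Field (20°×10°, letters A–R): lon ⌊68.97/20⌋ = 3 → D; lat ⌊96.86/10⌋ = 9 → J.
Square (2°×1°, digits 0–9): lon ⌊8.97/2⌋ = 4; lat ⌊6.86/1⌋ = 6.

DJ46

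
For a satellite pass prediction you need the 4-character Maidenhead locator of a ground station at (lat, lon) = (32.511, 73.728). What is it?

Shift to the Maidenhead origin (180°W, 90°S): lon 253.73, lat 122.51.
Field: lon ⌊253.73/20⌋ = 12 → M; lat ⌊122.51/10⌋ = 12 → M.
Square: lon ⌊13.73/2⌋ = 6; lat ⌊2.51/1⌋ = 2.

MM62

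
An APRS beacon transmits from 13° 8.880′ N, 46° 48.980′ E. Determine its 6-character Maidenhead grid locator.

LK33jd

Add 180° to longitude and 90° to latitude: 226.8163, 103.1480.
Field (20°×10°, letters A–R): 226.8163/20 → 11 → L, 103.1480/10 → 10 → K; chars LK.
Square (2°×1°, digits 0–9): 6.8163/2 → 3, 3.1480/1 → 3; chars 33.
Subsquare (5′×2.5′, letters a–x): 0.8163/0.0833333 → 9 → j, 0.1480/0.0416667 → 3 → d; chars jd.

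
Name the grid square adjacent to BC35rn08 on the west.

BC35qn98

Longitude extended square 0; −1 → -1, wraps to 9, carry into subsquare.
Longitude subsquare r = 17; −1 → 16 = q.
The latitude characters are unchanged.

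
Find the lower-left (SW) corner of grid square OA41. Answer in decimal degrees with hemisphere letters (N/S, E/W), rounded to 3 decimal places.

89.000° S, 108.000° E

Field O=14, A=0: +14·20° lon, +0·10° lat → SW at lon 100°, lat -90°.
Square 4, 1: +4·2° lon, +1·1° lat → SW at lon 108°, lat -89°.
latitude 89.000° S, longitude 108.000° E.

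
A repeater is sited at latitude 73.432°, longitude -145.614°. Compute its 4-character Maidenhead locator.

BQ73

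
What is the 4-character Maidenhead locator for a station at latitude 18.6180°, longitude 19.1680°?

Shift to the Maidenhead origin (180°W, 90°S): lon 199.17, lat 108.62.
Field: lon ⌊199.17/20⌋ = 9 → J; lat ⌊108.62/10⌋ = 10 → K.
Square: lon ⌊19.17/2⌋ = 9; lat ⌊8.62/1⌋ = 8.

JK98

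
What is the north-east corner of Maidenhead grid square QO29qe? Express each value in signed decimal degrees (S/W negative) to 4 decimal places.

Field Q=16, O=14: +16·20° lon, +14·10° lat → SW at lon 140°, lat 50°.
Square 2, 9: +2·2° lon, +9·1° lat → SW at lon 144°, lat 59°.
Subsquare q=16, e=4: +16·0.0833333° lon, +4·0.0416667° lat → SW at lon 145.333°, lat 59.1667°.
Cell spans 0.0833333° lon × 0.0416667° lat. NE corner is SW corner plus one full cell.
latitude 59.2083, longitude 145.4167.

59.2083, 145.4167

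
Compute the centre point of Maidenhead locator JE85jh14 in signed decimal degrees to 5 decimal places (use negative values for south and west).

-44.68958, 16.76250

Field J=9, E=4: +9·20° lon, +4·10° lat → SW at lon 0°, lat -50°.
Square 8, 5: +8·2° lon, +5·1° lat → SW at lon 16°, lat -45°.
Subsquare j=9, h=7: +9·0.0833333° lon, +7·0.0416667° lat → SW at lon 16.75°, lat -44.7083°.
Extended square 1, 4: +1·0.00833333° lon, +4·0.00416667° lat → SW at lon 16.7583°, lat -44.6917°.
Cell spans 0.00833333° lon × 0.00416667° lat. Centre is SW corner plus half of each.
latitude -44.68958, longitude 16.76250.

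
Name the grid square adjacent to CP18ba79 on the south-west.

CP18ba68

Longitude extended square 7; −1 → 6.
Latitude extended square 9; −1 → 8.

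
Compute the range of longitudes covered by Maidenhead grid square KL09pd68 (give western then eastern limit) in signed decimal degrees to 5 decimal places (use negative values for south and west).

21.30000, 21.30833

Field K=10, L=11: +10·20° lon, +11·10° lat → SW at lon 20°, lat 20°.
Square 0, 9: +0·2° lon, +9·1° lat → SW at lon 20°, lat 29°.
Subsquare p=15, d=3: +15·0.0833333° lon, +3·0.0416667° lat → SW at lon 21.25°, lat 29.125°.
Extended square 6, 8: +6·0.00833333° lon, +8·0.00416667° lat → SW at lon 21.3°, lat 29.1583°.
Cell spans 0.00833333° lon × 0.00416667° lat.
west 21.30000, east 21.30833.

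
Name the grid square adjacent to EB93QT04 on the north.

EB93qt05

Latitude extended square 4; +1 → 5.
The longitude characters are unchanged.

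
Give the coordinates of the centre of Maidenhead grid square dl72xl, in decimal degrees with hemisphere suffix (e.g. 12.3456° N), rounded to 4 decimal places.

Field D=3, L=11: +3·20° lon, +11·10° lat → SW at lon -120°, lat 20°.
Square 7, 2: +7·2° lon, +2·1° lat → SW at lon -106°, lat 22°.
Subsquare x=23, l=11: +23·0.0833333° lon, +11·0.0416667° lat → SW at lon -104.083°, lat 22.4583°.
Cell spans 0.0833333° lon × 0.0416667° lat. Centre is SW corner plus half of each.
latitude 22.4792° N, longitude 104.0417° W.

22.4792° N, 104.0417° W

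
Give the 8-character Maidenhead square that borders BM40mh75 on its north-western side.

BM40mh66

Longitude extended square 7; −1 → 6.
Latitude extended square 5; +1 → 6.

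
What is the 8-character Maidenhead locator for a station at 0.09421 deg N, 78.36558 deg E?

Add 180° to longitude and 90° to latitude: 258.36558, 90.09421.
Field: 258.36558/20 → 12 → M, 90.09421/10 → 9 → J; chars MJ.
Square: 18.36558/2 → 9, 0.09421/1 → 0; chars 90.
Subsquare: 0.36558/0.0833333 → 4 → e, 0.09421/0.0416667 → 2 → c; chars ec.
Extended square: 0.03225/0.00833333 → 3, 0.01088/0.00416667 → 2; chars 32.

MJ90ec32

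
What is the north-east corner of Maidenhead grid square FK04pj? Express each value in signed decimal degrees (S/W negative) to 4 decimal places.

14.4167, -78.6667

Field F=5, K=10: +5·20° lon, +10·10° lat → SW at lon -80°, lat 10°.
Square 0, 4: +0·2° lon, +4·1° lat → SW at lon -80°, lat 14°.
Subsquare p=15, j=9: +15·0.0833333° lon, +9·0.0416667° lat → SW at lon -78.75°, lat 14.375°.
Cell spans 0.0833333° lon × 0.0416667° lat. NE corner is SW corner plus one full cell.
latitude 14.4167, longitude -78.6667.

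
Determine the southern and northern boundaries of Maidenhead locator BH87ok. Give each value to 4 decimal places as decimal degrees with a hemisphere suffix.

12.5833° S, 12.5417° S

Field B=1, H=7: +1·20° lon, +7·10° lat → SW at lon -160°, lat -20°.
Square 8, 7: +8·2° lon, +7·1° lat → SW at lon -144°, lat -13°.
Subsquare o=14, k=10: +14·0.0833333° lon, +10·0.0416667° lat → SW at lon -142.833°, lat -12.5833°.
Cell spans 0.0833333° lon × 0.0416667° lat.
south 12.5833° S, north 12.5417° S.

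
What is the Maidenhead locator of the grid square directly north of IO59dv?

IO59dw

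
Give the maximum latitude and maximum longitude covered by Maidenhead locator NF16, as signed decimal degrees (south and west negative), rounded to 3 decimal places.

Field N=13, F=5: +13·20° lon, +5·10° lat → SW at lon 80°, lat -40°.
Square 1, 6: +1·2° lon, +6·1° lat → SW at lon 82°, lat -34°.
Cell spans 2° lon × 1° lat. NE corner is SW corner plus one full cell.
latitude -33.000, longitude 84.000.

-33.000, 84.000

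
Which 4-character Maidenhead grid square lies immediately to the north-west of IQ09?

Longitude square 0; −1 → -1, wraps to 9, carry into field.
Longitude field I = 8; −1 → 7 = H.
Latitude square 9; +1 → 10, wraps to 0, carry into field.
Latitude field Q = 16; +1 → 17 = R.

HR90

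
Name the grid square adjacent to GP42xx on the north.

Latitude subsquare x = 23; +1 → 24, wraps to 0 = a, carry into square.
Latitude square 2; +1 → 3.
The longitude characters are unchanged.

GP43xa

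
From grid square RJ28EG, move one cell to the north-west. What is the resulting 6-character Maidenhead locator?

RJ28dh

Longitude subsquare e = 4; −1 → 3 = d.
Latitude subsquare g = 6; +1 → 7 = h.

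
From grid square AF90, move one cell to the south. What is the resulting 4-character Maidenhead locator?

AE99

Latitude square 0; −1 → -1, wraps to 9, carry into field.
Latitude field F = 5; −1 → 4 = E.
The longitude characters are unchanged.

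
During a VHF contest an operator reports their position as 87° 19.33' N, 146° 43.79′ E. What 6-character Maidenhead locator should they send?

Offset from 180°W / 90°S: lon 326.7298°, lat 177.3222°.
Field (20°×10°, letters A–R): 326.7298/20 → 16 → Q, 177.3222/10 → 17 → R; chars QR.
Square (2°×1°, digits 0–9): 6.7298/2 → 3, 7.3222/1 → 7; chars 37.
Subsquare (5′×2.5′, letters a–x): 0.7298/0.0833333 → 8 → i, 0.3222/0.0416667 → 7 → h; chars ih.

QR37ih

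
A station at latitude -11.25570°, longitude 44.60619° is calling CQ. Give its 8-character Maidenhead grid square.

LH28hr28

Shift to the Maidenhead origin (180°W, 90°S): lon 224.60619, lat 78.74430.
Field (20°×10°, letters A–R): 224.60619/20 → 11 → L, 78.74430/10 → 7 → H; chars LH.
Square (2°×1°, digits 0–9): 4.60619/2 → 2, 8.74430/1 → 8; chars 28.
Subsquare (5′×2.5′, letters a–x): 0.60619/0.0833333 → 7 → h, 0.74430/0.0416667 → 17 → r; chars hr.
Extended square (30″×15″, digits 0–9): 0.02286/0.00833333 → 2, 0.03597/0.00416667 → 8; chars 28.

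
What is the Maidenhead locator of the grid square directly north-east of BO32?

BO43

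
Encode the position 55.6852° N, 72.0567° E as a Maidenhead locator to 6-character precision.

Add 180° to longitude and 90° to latitude: 252.0567, 145.6852.
Field: lon ⌊252.0567/20⌋ = 12 → M; lat ⌊145.6852/10⌋ = 14 → O.
Square: lon ⌊12.0567/2⌋ = 6; lat ⌊5.6852/1⌋ = 5.
Subsquare: lon ⌊0.0567/0.0833333⌋ = 0 → a; lat ⌊0.6852/0.0416667⌋ = 16 → q.

MO65aq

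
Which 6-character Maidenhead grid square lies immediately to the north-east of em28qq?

EM28rr

Longitude subsquare q = 16; +1 → 17 = r.
Latitude subsquare q = 16; +1 → 17 = r.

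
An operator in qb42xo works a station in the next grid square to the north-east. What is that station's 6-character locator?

QB52ap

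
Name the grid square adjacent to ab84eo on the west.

AB84do

Longitude subsquare e = 4; −1 → 3 = d.
The latitude characters are unchanged.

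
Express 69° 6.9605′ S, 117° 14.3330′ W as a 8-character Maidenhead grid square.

Offset from 180°W / 90°S: lon 62.76112°, lat 20.88399°.
Field: 62.76112/20 → 3 → D, 20.88399/10 → 2 → C; chars DC.
Square: 2.76112/2 → 1, 0.88399/1 → 0; chars 10.
Subsquare: 0.76112/0.0833333 → 9 → j, 0.88399/0.0416667 → 21 → v; chars jv.
Extended square: 0.01112/0.00833333 → 1, 0.00899/0.00416667 → 2; chars 12.

DC10jv12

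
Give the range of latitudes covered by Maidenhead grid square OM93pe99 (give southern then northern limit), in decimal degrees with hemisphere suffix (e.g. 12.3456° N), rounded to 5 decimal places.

Field O=14, M=12: +14·20° lon, +12·10° lat → SW at lon 100°, lat 30°.
Square 9, 3: +9·2° lon, +3·1° lat → SW at lon 118°, lat 33°.
Subsquare p=15, e=4: +15·0.0833333° lon, +4·0.0416667° lat → SW at lon 119.25°, lat 33.1667°.
Extended square 9, 9: +9·0.00833333° lon, +9·0.00416667° lat → SW at lon 119.325°, lat 33.2042°.
Cell spans 0.00833333° lon × 0.00416667° lat.
south 33.20417° N, north 33.20833° N.

33.20417° N, 33.20833° N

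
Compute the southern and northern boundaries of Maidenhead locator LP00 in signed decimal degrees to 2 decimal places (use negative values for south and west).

60.00, 61.00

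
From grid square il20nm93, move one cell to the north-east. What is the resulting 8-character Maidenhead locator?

IL20om04

Longitude extended square 9; +1 → 10, wraps to 0, carry into subsquare.
Longitude subsquare n = 13; +1 → 14 = o.
Latitude extended square 3; +1 → 4.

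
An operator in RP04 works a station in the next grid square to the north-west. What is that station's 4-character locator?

Longitude square 0; −1 → -1, wraps to 9, carry into field.
Longitude field R = 17; −1 → 16 = Q.
Latitude square 4; +1 → 5.

QP95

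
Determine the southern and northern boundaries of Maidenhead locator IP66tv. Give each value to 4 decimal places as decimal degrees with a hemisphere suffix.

66.8750° N, 66.9167° N

Field I=8, P=15: +8·20° lon, +15·10° lat → SW at lon -20°, lat 60°.
Square 6, 6: +6·2° lon, +6·1° lat → SW at lon -8°, lat 66°.
Subsquare t=19, v=21: +19·0.0833333° lon, +21·0.0416667° lat → SW at lon -6.41667°, lat 66.875°.
Cell spans 0.0833333° lon × 0.0416667° lat.
south 66.8750° N, north 66.9167° N.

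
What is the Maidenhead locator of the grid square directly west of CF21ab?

Longitude subsquare a = 0; −1 → -1, wraps to 23 = x, carry into square.
Longitude square 2; −1 → 1.
The latitude characters are unchanged.

CF11xb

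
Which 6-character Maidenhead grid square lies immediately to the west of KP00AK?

JP90xk

Longitude subsquare a = 0; −1 → -1, wraps to 23 = x, carry into square.
Longitude square 0; −1 → -1, wraps to 9, carry into field.
Longitude field K = 10; −1 → 9 = J.
The latitude characters are unchanged.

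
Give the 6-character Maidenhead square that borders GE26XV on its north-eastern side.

GE36aw

Longitude subsquare x = 23; +1 → 24, wraps to 0 = a, carry into square.
Longitude square 2; +1 → 3.
Latitude subsquare v = 21; +1 → 22 = w.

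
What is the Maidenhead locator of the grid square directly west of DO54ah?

Longitude subsquare a = 0; −1 → -1, wraps to 23 = x, carry into square.
Longitude square 5; −1 → 4.
The latitude characters are unchanged.

DO44xh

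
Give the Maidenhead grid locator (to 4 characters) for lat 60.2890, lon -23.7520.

Add 180° to longitude and 90° to latitude: 156.25, 150.29.
Field (20°×10°, letters A–R): lon ⌊156.25/20⌋ = 7 → H; lat ⌊150.29/10⌋ = 15 → P.
Square (2°×1°, digits 0–9): lon ⌊16.25/2⌋ = 8; lat ⌊0.29/1⌋ = 0.

HP80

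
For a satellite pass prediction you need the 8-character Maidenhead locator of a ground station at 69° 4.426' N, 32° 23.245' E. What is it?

Offset from 180°W / 90°S: lon 212.38742°, lat 159.07377°.
Field (20°×10°, letters A–R): lon ⌊212.38742/20⌋ = 10 → K; lat ⌊159.07377/10⌋ = 15 → P.
Square (2°×1°, digits 0–9): lon ⌊12.38742/2⌋ = 6; lat ⌊9.07377/1⌋ = 9.
Subsquare (5′×2.5′, letters a–x): lon ⌊0.38742/0.0833333⌋ = 4 → e; lat ⌊0.07377/0.0416667⌋ = 1 → b.
Extended square (30″×15″, digits 0–9): lon ⌊0.05408/0.00833333⌋ = 6; lat ⌊0.03210/0.00416667⌋ = 7.

KP69eb67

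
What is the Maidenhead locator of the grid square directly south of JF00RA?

JE09rx

Latitude subsquare a = 0; −1 → -1, wraps to 23 = x, carry into square.
Latitude square 0; −1 → -1, wraps to 9, carry into field.
Latitude field F = 5; −1 → 4 = E.
The longitude characters are unchanged.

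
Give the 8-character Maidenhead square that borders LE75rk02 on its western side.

LE75qk92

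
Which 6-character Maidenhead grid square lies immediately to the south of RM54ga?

RM53gx

Latitude subsquare a = 0; −1 → -1, wraps to 23 = x, carry into square.
Latitude square 4; −1 → 3.
The longitude characters are unchanged.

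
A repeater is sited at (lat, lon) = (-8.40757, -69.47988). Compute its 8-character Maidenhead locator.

Offset from 180°W / 90°S: lon 110.52012°, lat 81.59243°.
Field: 110.52012/20 → 5 → F, 81.59243/10 → 8 → I; chars FI.
Square: 10.52012/2 → 5, 1.59243/1 → 1; chars 51.
Subsquare: 0.52012/0.0833333 → 6 → g, 0.59243/0.0416667 → 14 → o; chars go.
Extended square: 0.02012/0.00833333 → 2, 0.00910/0.00416667 → 2; chars 22.

FI51go22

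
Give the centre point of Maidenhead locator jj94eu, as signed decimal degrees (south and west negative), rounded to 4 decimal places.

4.8542, 18.3750

Field J=9, J=9: +9·20° lon, +9·10° lat → SW at lon 0°, lat 0°.
Square 9, 4: +9·2° lon, +4·1° lat → SW at lon 18°, lat 4°.
Subsquare e=4, u=20: +4·0.0833333° lon, +20·0.0416667° lat → SW at lon 18.3333°, lat 4.83333°.
Cell spans 0.0833333° lon × 0.0416667° lat. Centre is SW corner plus half of each.
latitude 4.8542, longitude 18.3750.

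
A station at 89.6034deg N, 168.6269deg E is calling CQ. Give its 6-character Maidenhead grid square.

Offset from 180°W / 90°S: lon 348.6269°, lat 179.6034°.
Field: 348.6269/20 → 17 → R, 179.6034/10 → 17 → R; chars RR.
Square: 8.6269/2 → 4, 9.6034/1 → 9; chars 49.
Subsquare: 0.6269/0.0833333 → 7 → h, 0.6034/0.0416667 → 14 → o; chars ho.

RR49ho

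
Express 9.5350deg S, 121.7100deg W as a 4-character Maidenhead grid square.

CI90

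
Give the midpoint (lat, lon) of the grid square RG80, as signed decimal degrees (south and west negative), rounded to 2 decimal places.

Field R=17, G=6: +17·20° lon, +6·10° lat → SW at lon 160°, lat -30°.
Square 8, 0: +8·2° lon, +0·1° lat → SW at lon 176°, lat -30°.
Cell spans 2° lon × 1° lat. Centre is SW corner plus half of each.
latitude -29.50, longitude 177.00.

-29.50, 177.00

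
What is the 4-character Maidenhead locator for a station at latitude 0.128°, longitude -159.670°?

Offset from 180°W / 90°S: lon 20.33°, lat 90.13°.
Field (20°×10°, letters A–R): 20.33/20 → 1 → B, 90.13/10 → 9 → J; chars BJ.
Square (2°×1°, digits 0–9): 0.33/2 → 0, 0.13/1 → 0; chars 00.

BJ00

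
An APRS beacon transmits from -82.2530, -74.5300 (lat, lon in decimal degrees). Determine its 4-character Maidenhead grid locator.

Offset from 180°W / 90°S: lon 105.47°, lat 7.75°.
Field: lon ⌊105.47/20⌋ = 5 → F; lat ⌊7.75/10⌋ = 0 → A.
Square: lon ⌊5.47/2⌋ = 2; lat ⌊7.75/1⌋ = 7.

FA27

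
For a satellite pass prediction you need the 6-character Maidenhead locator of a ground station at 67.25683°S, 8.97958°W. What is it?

IC52mr

Shift to the Maidenhead origin (180°W, 90°S): lon 171.0204, lat 22.7432.
Field: 171.0204/20 → 8 → I, 22.7432/10 → 2 → C; chars IC.
Square: 11.0204/2 → 5, 2.7432/1 → 2; chars 52.
Subsquare: 1.0204/0.0833333 → 12 → m, 0.7432/0.0416667 → 17 → r; chars mr.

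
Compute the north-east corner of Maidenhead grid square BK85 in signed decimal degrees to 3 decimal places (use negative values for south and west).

Field B=1, K=10: +1·20° lon, +10·10° lat → SW at lon -160°, lat 10°.
Square 8, 5: +8·2° lon, +5·1° lat → SW at lon -144°, lat 15°.
Cell spans 2° lon × 1° lat. NE corner is SW corner plus one full cell.
latitude 16.000, longitude -142.000.

16.000, -142.000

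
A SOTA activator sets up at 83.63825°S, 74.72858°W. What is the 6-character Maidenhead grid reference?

FA26pi

Shift to the Maidenhead origin (180°W, 90°S): lon 105.2714, lat 6.3618.
Field: lon ⌊105.2714/20⌋ = 5 → F; lat ⌊6.3618/10⌋ = 0 → A.
Square: lon ⌊5.2714/2⌋ = 2; lat ⌊6.3618/1⌋ = 6.
Subsquare: lon ⌊1.2714/0.0833333⌋ = 15 → p; lat ⌊0.3618/0.0416667⌋ = 8 → i.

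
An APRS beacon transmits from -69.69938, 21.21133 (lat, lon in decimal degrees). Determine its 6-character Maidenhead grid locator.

Offset from 180°W / 90°S: lon 201.2113°, lat 20.3006°.
Field: lon ⌊201.2113/20⌋ = 10 → K; lat ⌊20.3006/10⌋ = 2 → C.
Square: lon ⌊1.2113/2⌋ = 0; lat ⌊0.3006/1⌋ = 0.
Subsquare: lon ⌊1.2113/0.0833333⌋ = 14 → o; lat ⌊0.3006/0.0416667⌋ = 7 → h.

KC00oh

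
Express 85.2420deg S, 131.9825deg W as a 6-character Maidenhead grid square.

CA44as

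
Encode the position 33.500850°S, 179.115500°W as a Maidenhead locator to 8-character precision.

AF06kl69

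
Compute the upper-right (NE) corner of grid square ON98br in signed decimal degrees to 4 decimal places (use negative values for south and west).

48.7500, 118.1667

Field O=14, N=13: +14·20° lon, +13·10° lat → SW at lon 100°, lat 40°.
Square 9, 8: +9·2° lon, +8·1° lat → SW at lon 118°, lat 48°.
Subsquare b=1, r=17: +1·0.0833333° lon, +17·0.0416667° lat → SW at lon 118.083°, lat 48.7083°.
Cell spans 0.0833333° lon × 0.0416667° lat. NE corner is SW corner plus one full cell.
latitude 48.7500, longitude 118.1667.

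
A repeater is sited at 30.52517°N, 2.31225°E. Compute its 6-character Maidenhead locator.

Shift to the Maidenhead origin (180°W, 90°S): lon 182.3123, lat 120.5252.
Field (20°×10°, letters A–R): lon ⌊182.3123/20⌋ = 9 → J; lat ⌊120.5252/10⌋ = 12 → M.
Square (2°×1°, digits 0–9): lon ⌊2.3123/2⌋ = 1; lat ⌊0.5252/1⌋ = 0.
Subsquare (5′×2.5′, letters a–x): lon ⌊0.3123/0.0833333⌋ = 3 → d; lat ⌊0.5252/0.0416667⌋ = 12 → m.

JM10dm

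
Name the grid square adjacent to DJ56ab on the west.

Longitude subsquare a = 0; −1 → -1, wraps to 23 = x, carry into square.
Longitude square 5; −1 → 4.
The latitude characters are unchanged.

DJ46xb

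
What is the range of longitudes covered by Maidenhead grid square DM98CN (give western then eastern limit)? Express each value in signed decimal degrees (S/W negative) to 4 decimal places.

Field D=3, M=12: +3·20° lon, +12·10° lat → SW at lon -120°, lat 30°.
Square 9, 8: +9·2° lon, +8·1° lat → SW at lon -102°, lat 38°.
Subsquare c=2, n=13: +2·0.0833333° lon, +13·0.0416667° lat → SW at lon -101.833°, lat 38.5417°.
Cell spans 0.0833333° lon × 0.0416667° lat.
west -101.8333, east -101.7500.

-101.8333, -101.7500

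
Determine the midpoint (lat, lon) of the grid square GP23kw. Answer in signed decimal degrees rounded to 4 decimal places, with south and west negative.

63.9375, -55.1250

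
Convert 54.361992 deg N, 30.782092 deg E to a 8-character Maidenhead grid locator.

Offset from 180°W / 90°S: lon 210.78209°, lat 144.36199°.
Field: 210.78209/20 → 10 → K, 144.36199/10 → 14 → O; chars KO.
Square: 10.78209/2 → 5, 4.36199/1 → 4; chars 54.
Subsquare: 0.78209/0.0833333 → 9 → j, 0.36199/0.0416667 → 8 → i; chars ji.
Extended square: 0.03209/0.00833333 → 3, 0.02866/0.00416667 → 6; chars 36.

KO54ji36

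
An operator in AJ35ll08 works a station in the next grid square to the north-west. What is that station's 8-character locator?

AJ35kl99

Longitude extended square 0; −1 → -1, wraps to 9, carry into subsquare.
Longitude subsquare l = 11; −1 → 10 = k.
Latitude extended square 8; +1 → 9.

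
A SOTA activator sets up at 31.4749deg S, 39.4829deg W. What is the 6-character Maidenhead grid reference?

HF08gm

Add 180° to longitude and 90° to latitude: 140.5171, 58.5251.
Field: 140.5171/20 → 7 → H, 58.5251/10 → 5 → F; chars HF.
Square: 0.5171/2 → 0, 8.5251/1 → 8; chars 08.
Subsquare: 0.5171/0.0833333 → 6 → g, 0.5251/0.0416667 → 12 → m; chars gm.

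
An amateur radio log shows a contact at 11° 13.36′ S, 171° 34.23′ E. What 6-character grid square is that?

RH58ss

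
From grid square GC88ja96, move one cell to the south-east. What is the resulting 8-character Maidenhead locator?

GC88ka05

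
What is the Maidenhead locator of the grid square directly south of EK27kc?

EK27kb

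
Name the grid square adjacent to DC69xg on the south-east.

DC79af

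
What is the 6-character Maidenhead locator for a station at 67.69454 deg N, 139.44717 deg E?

PP97rq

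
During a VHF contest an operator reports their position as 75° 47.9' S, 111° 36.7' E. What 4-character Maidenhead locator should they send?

OB54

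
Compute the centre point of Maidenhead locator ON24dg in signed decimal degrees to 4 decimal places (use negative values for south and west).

44.2708, 104.2917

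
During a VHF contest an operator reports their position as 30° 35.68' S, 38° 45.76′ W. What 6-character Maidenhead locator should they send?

Shift to the Maidenhead origin (180°W, 90°S): lon 141.2373, lat 59.4053.
Field: 141.2373/20 → 7 → H, 59.4053/10 → 5 → F; chars HF.
Square: 1.2373/2 → 0, 9.4053/1 → 9; chars 09.
Subsquare: 1.2373/0.0833333 → 14 → o, 0.4053/0.0416667 → 9 → j; chars oj.

HF09oj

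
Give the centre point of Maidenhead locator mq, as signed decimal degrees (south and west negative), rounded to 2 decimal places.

Field M=12, Q=16: +12·20° lon, +16·10° lat → SW at lon 60°, lat 70°.
Cell spans 20° lon × 10° lat. Centre is SW corner plus half of each.
latitude 75.00, longitude 70.00.

75.00, 70.00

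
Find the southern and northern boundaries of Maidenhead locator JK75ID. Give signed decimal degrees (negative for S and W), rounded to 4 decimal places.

15.1250, 15.1667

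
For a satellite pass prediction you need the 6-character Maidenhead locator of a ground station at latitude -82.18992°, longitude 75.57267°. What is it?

Shift to the Maidenhead origin (180°W, 90°S): lon 255.5727, lat 7.8101.
Field: lon ⌊255.5727/20⌋ = 12 → M; lat ⌊7.8101/10⌋ = 0 → A.
Square: lon ⌊15.5727/2⌋ = 7; lat ⌊7.8101/1⌋ = 7.
Subsquare: lon ⌊1.5727/0.0833333⌋ = 18 → s; lat ⌊0.8101/0.0416667⌋ = 19 → t.

MA77st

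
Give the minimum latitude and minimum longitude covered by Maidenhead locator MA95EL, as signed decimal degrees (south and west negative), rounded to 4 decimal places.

-84.5417, 78.3333

Field M=12, A=0: +12·20° lon, +0·10° lat → SW at lon 60°, lat -90°.
Square 9, 5: +9·2° lon, +5·1° lat → SW at lon 78°, lat -85°.
Subsquare e=4, l=11: +4·0.0833333° lon, +11·0.0416667° lat → SW at lon 78.3333°, lat -84.5417°.
latitude -84.5417, longitude 78.3333.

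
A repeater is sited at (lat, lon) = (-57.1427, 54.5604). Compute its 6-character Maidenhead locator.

Shift to the Maidenhead origin (180°W, 90°S): lon 234.5604, lat 32.8573.
Field (20°×10°, letters A–R): lon ⌊234.5604/20⌋ = 11 → L; lat ⌊32.8573/10⌋ = 3 → D.
Square (2°×1°, digits 0–9): lon ⌊14.5604/2⌋ = 7; lat ⌊2.8573/1⌋ = 2.
Subsquare (5′×2.5′, letters a–x): lon ⌊0.5604/0.0833333⌋ = 6 → g; lat ⌊0.8573/0.0416667⌋ = 20 → u.

LD72gu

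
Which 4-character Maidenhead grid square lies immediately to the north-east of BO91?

CO02

Longitude square 9; +1 → 10, wraps to 0, carry into field.
Longitude field B = 1; +1 → 2 = C.
Latitude square 1; +1 → 2.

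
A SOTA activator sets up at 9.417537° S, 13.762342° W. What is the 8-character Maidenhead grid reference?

II30cn89

Add 180° to longitude and 90° to latitude: 166.23766, 80.58246.
Field: 166.23766/20 → 8 → I, 80.58246/10 → 8 → I; chars II.
Square: 6.23766/2 → 3, 0.58246/1 → 0; chars 30.
Subsquare: 0.23766/0.0833333 → 2 → c, 0.58246/0.0416667 → 13 → n; chars cn.
Extended square: 0.07099/0.00833333 → 8, 0.04080/0.00416667 → 9; chars 89.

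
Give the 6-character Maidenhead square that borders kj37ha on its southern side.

KJ36hx

Latitude subsquare a = 0; −1 → -1, wraps to 23 = x, carry into square.
Latitude square 7; −1 → 6.
The longitude characters are unchanged.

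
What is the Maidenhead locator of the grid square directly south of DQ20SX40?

DQ20sw49

Latitude extended square 0; −1 → -1, wraps to 9, carry into subsquare.
Latitude subsquare x = 23; −1 → 22 = w.
The longitude characters are unchanged.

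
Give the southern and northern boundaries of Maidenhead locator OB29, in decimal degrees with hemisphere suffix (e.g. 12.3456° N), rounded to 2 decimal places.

71.00° S, 70.00° S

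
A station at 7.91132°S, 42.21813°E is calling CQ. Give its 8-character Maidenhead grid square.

LI12cc61

Add 180° to longitude and 90° to latitude: 222.21813, 82.08868.
Field: 222.21813/20 → 11 → L, 82.08868/10 → 8 → I; chars LI.
Square: 2.21813/2 → 1, 2.08868/1 → 2; chars 12.
Subsquare: 0.21813/0.0833333 → 2 → c, 0.08868/0.0416667 → 2 → c; chars cc.
Extended square: 0.05146/0.00833333 → 6, 0.00535/0.00416667 → 1; chars 61.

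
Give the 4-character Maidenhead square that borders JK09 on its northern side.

JL00

Latitude square 9; +1 → 10, wraps to 0, carry into field.
Latitude field K = 10; +1 → 11 = L.
The longitude characters are unchanged.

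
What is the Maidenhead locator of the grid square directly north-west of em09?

DN90

Longitude square 0; −1 → -1, wraps to 9, carry into field.
Longitude field E = 4; −1 → 3 = D.
Latitude square 9; +1 → 10, wraps to 0, carry into field.
Latitude field M = 12; +1 → 13 = N.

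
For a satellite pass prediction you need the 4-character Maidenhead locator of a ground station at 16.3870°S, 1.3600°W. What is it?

IH93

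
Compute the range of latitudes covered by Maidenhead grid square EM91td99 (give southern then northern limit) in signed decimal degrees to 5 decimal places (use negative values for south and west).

31.16250, 31.16667

Field E=4, M=12: +4·20° lon, +12·10° lat → SW at lon -100°, lat 30°.
Square 9, 1: +9·2° lon, +1·1° lat → SW at lon -82°, lat 31°.
Subsquare t=19, d=3: +19·0.0833333° lon, +3·0.0416667° lat → SW at lon -80.4167°, lat 31.125°.
Extended square 9, 9: +9·0.00833333° lon, +9·0.00416667° lat → SW at lon -80.3417°, lat 31.1625°.
Cell spans 0.00833333° lon × 0.00416667° lat.
south 31.16250, north 31.16667.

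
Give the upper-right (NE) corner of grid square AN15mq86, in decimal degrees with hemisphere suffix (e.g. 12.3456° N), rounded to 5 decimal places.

Field A=0, N=13: +0·20° lon, +13·10° lat → SW at lon -180°, lat 40°.
Square 1, 5: +1·2° lon, +5·1° lat → SW at lon -178°, lat 45°.
Subsquare m=12, q=16: +12·0.0833333° lon, +16·0.0416667° lat → SW at lon -177°, lat 45.6667°.
Extended square 8, 6: +8·0.00833333° lon, +6·0.00416667° lat → SW at lon -176.933°, lat 45.6917°.
Cell spans 0.00833333° lon × 0.00416667° lat. NE corner is SW corner plus one full cell.
latitude 45.69583° N, longitude 176.92500° W.

45.69583° N, 176.92500° W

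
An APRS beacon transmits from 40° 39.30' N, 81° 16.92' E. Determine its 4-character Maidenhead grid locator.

Shift to the Maidenhead origin (180°W, 90°S): lon 261.28, lat 130.66.
Field: 261.28/20 → 13 → N, 130.66/10 → 13 → N; chars NN.
Square: 1.28/2 → 0, 0.66/1 → 0; chars 00.

NN00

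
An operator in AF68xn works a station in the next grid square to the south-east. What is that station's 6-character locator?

AF78am

Longitude subsquare x = 23; +1 → 24, wraps to 0 = a, carry into square.
Longitude square 6; +1 → 7.
Latitude subsquare n = 13; −1 → 12 = m.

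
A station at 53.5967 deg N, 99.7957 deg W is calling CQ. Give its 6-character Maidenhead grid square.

EO03co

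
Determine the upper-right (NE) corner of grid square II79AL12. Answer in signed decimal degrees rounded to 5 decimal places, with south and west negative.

Field I=8, I=8: +8·20° lon, +8·10° lat → SW at lon -20°, lat -10°.
Square 7, 9: +7·2° lon, +9·1° lat → SW at lon -6°, lat -1°.
Subsquare a=0, l=11: +0·0.0833333° lon, +11·0.0416667° lat → SW at lon -6°, lat -0.541667°.
Extended square 1, 2: +1·0.00833333° lon, +2·0.00416667° lat → SW at lon -5.99167°, lat -0.533333°.
Cell spans 0.00833333° lon × 0.00416667° lat. NE corner is SW corner plus one full cell.
latitude -0.52917, longitude -5.98333.

-0.52917, -5.98333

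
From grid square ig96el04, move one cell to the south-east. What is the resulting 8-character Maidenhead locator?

IG96el13

Longitude extended square 0; +1 → 1.
Latitude extended square 4; −1 → 3.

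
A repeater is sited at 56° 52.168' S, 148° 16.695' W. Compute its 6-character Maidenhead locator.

Shift to the Maidenhead origin (180°W, 90°S): lon 31.7217, lat 33.1305.
Field (20°×10°, letters A–R): 31.7217/20 → 1 → B, 33.1305/10 → 3 → D; chars BD.
Square (2°×1°, digits 0–9): 11.7217/2 → 5, 3.1305/1 → 3; chars 53.
Subsquare (5′×2.5′, letters a–x): 1.7217/0.0833333 → 20 → u, 0.1305/0.0416667 → 3 → d; chars ud.

BD53ud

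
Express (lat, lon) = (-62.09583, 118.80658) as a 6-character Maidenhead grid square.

OC97jv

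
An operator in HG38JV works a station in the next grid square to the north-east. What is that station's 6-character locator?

HG38kw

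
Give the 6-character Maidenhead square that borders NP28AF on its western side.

NP18xf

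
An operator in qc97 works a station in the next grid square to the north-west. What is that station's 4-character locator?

Longitude square 9; −1 → 8.
Latitude square 7; +1 → 8.

QC88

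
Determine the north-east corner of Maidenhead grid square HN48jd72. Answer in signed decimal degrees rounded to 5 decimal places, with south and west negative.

Field H=7, N=13: +7·20° lon, +13·10° lat → SW at lon -40°, lat 40°.
Square 4, 8: +4·2° lon, +8·1° lat → SW at lon -32°, lat 48°.
Subsquare j=9, d=3: +9·0.0833333° lon, +3·0.0416667° lat → SW at lon -31.25°, lat 48.125°.
Extended square 7, 2: +7·0.00833333° lon, +2·0.00416667° lat → SW at lon -31.1917°, lat 48.1333°.
Cell spans 0.00833333° lon × 0.00416667° lat. NE corner is SW corner plus one full cell.
latitude 48.13750, longitude -31.18333.

48.13750, -31.18333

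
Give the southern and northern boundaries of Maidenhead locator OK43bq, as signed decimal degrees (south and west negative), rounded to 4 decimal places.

13.6667, 13.7083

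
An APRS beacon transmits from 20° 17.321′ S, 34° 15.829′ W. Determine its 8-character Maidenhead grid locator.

HG29ur80

Shift to the Maidenhead origin (180°W, 90°S): lon 145.73618, lat 69.71132.
Field (20°×10°, letters A–R): 145.73618/20 → 7 → H, 69.71132/10 → 6 → G; chars HG.
Square (2°×1°, digits 0–9): 5.73618/2 → 2, 9.71132/1 → 9; chars 29.
Subsquare (5′×2.5′, letters a–x): 1.73618/0.0833333 → 20 → u, 0.71132/0.0416667 → 17 → r; chars ur.
Extended square (30″×15″, digits 0–9): 0.06952/0.00833333 → 8, 0.00298/0.00416667 → 0; chars 80.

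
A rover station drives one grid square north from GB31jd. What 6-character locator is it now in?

Latitude subsquare d = 3; +1 → 4 = e.
The longitude characters are unchanged.

GB31je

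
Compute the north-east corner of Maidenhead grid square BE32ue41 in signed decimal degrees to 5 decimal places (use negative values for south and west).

-47.82500, -152.29167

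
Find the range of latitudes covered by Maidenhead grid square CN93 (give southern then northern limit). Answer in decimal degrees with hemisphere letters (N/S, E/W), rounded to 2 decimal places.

43.00° N, 44.00° N

Field C=2, N=13: +2·20° lon, +13·10° lat → SW at lon -140°, lat 40°.
Square 9, 3: +9·2° lon, +3·1° lat → SW at lon -122°, lat 43°.
Cell spans 2° lon × 1° lat.
south 43.00° N, north 44.00° N.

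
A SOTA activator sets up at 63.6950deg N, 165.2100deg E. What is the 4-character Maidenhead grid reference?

RP23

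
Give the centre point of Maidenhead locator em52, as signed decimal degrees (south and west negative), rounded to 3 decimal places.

Field E=4, M=12: +4·20° lon, +12·10° lat → SW at lon -100°, lat 30°.
Square 5, 2: +5·2° lon, +2·1° lat → SW at lon -90°, lat 32°.
Cell spans 2° lon × 1° lat. Centre is SW corner plus half of each.
latitude 32.500, longitude -89.000.

32.500, -89.000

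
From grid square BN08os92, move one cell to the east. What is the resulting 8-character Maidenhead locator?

BN08ps02

Longitude extended square 9; +1 → 10, wraps to 0, carry into subsquare.
Longitude subsquare o = 14; +1 → 15 = p.
The latitude characters are unchanged.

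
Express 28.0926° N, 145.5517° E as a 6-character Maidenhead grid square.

Add 180° to longitude and 90° to latitude: 325.5517, 118.0926.
Field: lon ⌊325.5517/20⌋ = 16 → Q; lat ⌊118.0926/10⌋ = 11 → L.
Square: lon ⌊5.5517/2⌋ = 2; lat ⌊8.0926/1⌋ = 8.
Subsquare: lon ⌊1.5517/0.0833333⌋ = 18 → s; lat ⌊0.0926/0.0416667⌋ = 2 → c.

QL28sc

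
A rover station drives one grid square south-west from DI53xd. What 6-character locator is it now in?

Longitude subsquare x = 23; −1 → 22 = w.
Latitude subsquare d = 3; −1 → 2 = c.

DI53wc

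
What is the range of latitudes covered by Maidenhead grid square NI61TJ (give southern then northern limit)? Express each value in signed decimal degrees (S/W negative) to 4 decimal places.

-8.6250, -8.5833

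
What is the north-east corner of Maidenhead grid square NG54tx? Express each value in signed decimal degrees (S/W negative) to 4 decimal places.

-25.0000, 91.6667

Field N=13, G=6: +13·20° lon, +6·10° lat → SW at lon 80°, lat -30°.
Square 5, 4: +5·2° lon, +4·1° lat → SW at lon 90°, lat -26°.
Subsquare t=19, x=23: +19·0.0833333° lon, +23·0.0416667° lat → SW at lon 91.5833°, lat -25.0417°.
Cell spans 0.0833333° lon × 0.0416667° lat. NE corner is SW corner plus one full cell.
latitude -25.0000, longitude 91.6667.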